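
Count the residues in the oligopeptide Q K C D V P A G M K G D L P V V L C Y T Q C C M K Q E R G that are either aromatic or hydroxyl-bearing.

Aromatic: F, W, Y. Hydroxyl-bearing: S, T, Y.
Aromatic residues here: Y19 (1).
Hydroxyl-bearing residues here: Y19, T20 (2).
Y is in both groups, so the 1 Y residue must not be double-counted.
Total = 1 + 2 − 1 = 2.

2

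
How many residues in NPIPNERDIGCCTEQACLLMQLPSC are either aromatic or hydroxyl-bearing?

Aromatic: F, W, Y. Hydroxyl-bearing: S, T, Y.
Aromatic residues here: none (0).
Hydroxyl-bearing residues here: T13, S24 (2).
(Y belongs to both groups, but none appear in this sequence.) Total = 0 + 2 = 2.

2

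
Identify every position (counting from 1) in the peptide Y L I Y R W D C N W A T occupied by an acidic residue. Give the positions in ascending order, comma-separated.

Aspartate (D) and glutamate (E) have carboxylic-acid side chains and are the acidic amino acids.
Matching residues: D7.

7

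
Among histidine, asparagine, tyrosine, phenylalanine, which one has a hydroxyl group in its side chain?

tyrosine

S, T, and Y are the three residues with a side-chain hydroxyl.
Of the listed options, only tyrosine belongs to this group.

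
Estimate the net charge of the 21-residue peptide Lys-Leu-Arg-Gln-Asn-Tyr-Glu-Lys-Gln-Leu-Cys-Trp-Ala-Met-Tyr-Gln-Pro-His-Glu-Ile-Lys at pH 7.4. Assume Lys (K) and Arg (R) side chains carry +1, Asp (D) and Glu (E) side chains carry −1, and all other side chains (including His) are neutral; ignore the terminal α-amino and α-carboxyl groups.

Positive (K, R): Lys1, Arg3, Lys8, Lys21 → +4.
Negative (D, E): Glu7, Glu19 → −2.
Net charge = (+4) + (−2) = +2.

+2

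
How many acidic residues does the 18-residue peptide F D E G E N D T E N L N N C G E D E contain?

Only D (aspartate) and E (glutamate) carry a side-chain carboxylic acid.
Matching residues: D2, E3, E5, D7, E9, E16, D17, E18.

8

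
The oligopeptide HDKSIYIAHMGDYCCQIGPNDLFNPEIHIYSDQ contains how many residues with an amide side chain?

4

Asparagine (N) and glutamine (Q) have uncharged amide side chains.
Matching residues: Q16, N20, N24, Q33.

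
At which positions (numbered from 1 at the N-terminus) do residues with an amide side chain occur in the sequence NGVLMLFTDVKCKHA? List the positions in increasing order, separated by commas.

1

The amide-side-chain residues are Asn (N) and Gln (Q).
Matching residues: N1.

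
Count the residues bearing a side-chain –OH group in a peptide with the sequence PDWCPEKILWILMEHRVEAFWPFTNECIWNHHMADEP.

1

S, T, and Y are the three residues with a side-chain hydroxyl.
Matching residues: T24.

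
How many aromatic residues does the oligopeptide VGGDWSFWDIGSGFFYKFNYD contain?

8

The aromatic amino acids are Phe (F, benzyl), Trp (W, indole), and Tyr (Y, phenol).
Matching residues: W5, F7, W8, F14, F15, Y16, F18, Y20.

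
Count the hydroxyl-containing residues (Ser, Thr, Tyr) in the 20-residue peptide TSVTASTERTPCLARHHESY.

Matching residues: T1, S2, T4, S6, T7, T10, S19, Y20.

8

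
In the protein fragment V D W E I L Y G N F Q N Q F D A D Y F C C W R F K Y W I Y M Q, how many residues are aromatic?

Phenylalanine (F), tryptophan (W), and tyrosine (Y) have aromatic ring side chains.
Matching residues: W3, Y7, F10, F14, Y18, F19, W22, F24, Y26, W27, Y29.

11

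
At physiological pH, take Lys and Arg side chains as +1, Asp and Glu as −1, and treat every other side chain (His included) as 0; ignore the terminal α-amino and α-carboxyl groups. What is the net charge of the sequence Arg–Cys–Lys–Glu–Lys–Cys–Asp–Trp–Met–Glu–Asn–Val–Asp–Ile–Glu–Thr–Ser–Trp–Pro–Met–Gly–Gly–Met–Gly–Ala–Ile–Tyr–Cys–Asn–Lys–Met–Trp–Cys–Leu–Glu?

-2

Positive (K, R): Arg1, Lys3, Lys5, Lys30 → +4.
Negative (D, E): Glu4, Asp7, Glu10, Asp13, Glu15, Glu35 → −6.
Net charge = (+4) + (−6) = −2.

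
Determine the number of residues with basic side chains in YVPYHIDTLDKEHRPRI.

The basic amino acids are Lys (K), Arg (R), and His (H).
Matching residues: H5, K11, H13, R14, R16.

5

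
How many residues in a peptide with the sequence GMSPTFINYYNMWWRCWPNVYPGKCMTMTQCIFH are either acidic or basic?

Acidic: D, E. Basic: H, K, R.
Acidic residues here: none (0).
Basic residues here: R15, K24, H34 (3).
The two groups share no amino acid, so total = 0 + 3 = 3.

3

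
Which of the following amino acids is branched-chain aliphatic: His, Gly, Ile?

Ile

Valine (V), leucine (L), and isoleucine (I) are the branched-chain amino acids.
Of the listed options, only Ile belongs to this group.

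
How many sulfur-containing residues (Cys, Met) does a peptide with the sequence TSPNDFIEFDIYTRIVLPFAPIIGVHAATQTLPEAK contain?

0

None of the 36 residues belong to this group.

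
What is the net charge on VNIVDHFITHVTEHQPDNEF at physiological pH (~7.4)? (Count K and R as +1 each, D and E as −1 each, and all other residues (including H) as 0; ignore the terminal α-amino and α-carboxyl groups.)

Positive (K, R): none → +0.
Negative (D, E): D5, E13, D17, E19 → −4.
Net charge = (+0) + (−4) = −4.

-4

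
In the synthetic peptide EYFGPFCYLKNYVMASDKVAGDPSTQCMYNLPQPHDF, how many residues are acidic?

The acidic residues are Asp (D) and Glu (E), whose side chains end in a carboxylate group.
Matching residues: E1, D17, D22, D36.

4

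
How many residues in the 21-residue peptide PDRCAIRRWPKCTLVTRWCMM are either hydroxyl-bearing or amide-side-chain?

Hydroxyl-bearing: S, T, Y. Amide-side-chain: N, Q.
Hydroxyl-bearing residues here: T13, T16 (2).
Amide-side-chain residues here: none (0).
The two groups share no amino acid, so total = 2 + 0 = 2.

2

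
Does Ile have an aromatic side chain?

Phenylalanine (F), tryptophan (W), and tyrosine (Y) have aromatic ring side chains.
Isoleucine is not in this group.

No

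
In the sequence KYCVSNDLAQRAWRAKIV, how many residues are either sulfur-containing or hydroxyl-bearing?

3

Sulfur-containing: C, M. Hydroxyl-bearing: S, T, Y.
Sulfur-containing residues here: C3 (1).
Hydroxyl-bearing residues here: Y2, S5 (2).
The two groups share no amino acid, so total = 1 + 2 = 3.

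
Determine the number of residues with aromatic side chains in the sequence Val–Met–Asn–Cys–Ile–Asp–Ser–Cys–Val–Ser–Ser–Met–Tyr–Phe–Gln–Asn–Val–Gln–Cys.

F, W, and Y each carry an aromatic ring on the side chain.
Matching residues: Tyr13, Phe14.

2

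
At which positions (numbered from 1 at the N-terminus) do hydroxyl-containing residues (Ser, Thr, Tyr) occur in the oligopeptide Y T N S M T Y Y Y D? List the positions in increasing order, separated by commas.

Matching residues: Y1, T2, S4, T6, Y7, Y8, Y9.

1, 2, 4, 6, 7, 8, 9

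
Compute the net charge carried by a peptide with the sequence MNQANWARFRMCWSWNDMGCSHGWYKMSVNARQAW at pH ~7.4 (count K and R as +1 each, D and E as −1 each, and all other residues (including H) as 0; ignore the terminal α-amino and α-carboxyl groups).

+3

Positive (K, R): R8, R10, K26, R32 → +4.
Negative (D, E): D17 → −1.
Net charge = (+4) + (−1) = +3.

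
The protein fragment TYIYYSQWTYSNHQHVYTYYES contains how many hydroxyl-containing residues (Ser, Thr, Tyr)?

Matching residues: T1, Y2, Y4, Y5, S6, T9, Y10, S11, Y17, T18, Y19, Y20, S22.

13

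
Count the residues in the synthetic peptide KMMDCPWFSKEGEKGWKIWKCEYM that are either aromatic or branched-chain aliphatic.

6

Aromatic: F, W, Y. Branched-chain aliphatic: I, L, V.
Aromatic residues here: W7, F8, W16, W19, Y23 (5).
Branched-chain aliphatic residues here: I18 (1).
The two groups share no amino acid, so total = 5 + 1 = 6.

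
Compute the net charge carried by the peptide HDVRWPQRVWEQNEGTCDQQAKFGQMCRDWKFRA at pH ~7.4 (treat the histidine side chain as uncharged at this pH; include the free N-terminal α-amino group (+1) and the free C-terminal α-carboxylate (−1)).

+1

The side chains ionized at physiological pH are Lys/Arg (+1) and Asp/Glu (−1); with His treated as neutral, nothing else contributes.
Positive (K, R): R4, R8, K22, R28, K31, R33 → +6.
Negative (D, E): D2, E11, E14, D18, D29 → −5.
The N-terminus (+1) and C-terminus (−1) cancel.
Net charge = (+6) + (−5) = +1.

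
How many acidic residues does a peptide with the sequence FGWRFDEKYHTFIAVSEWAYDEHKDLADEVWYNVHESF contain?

9

The acidic residues are Asp (D) and Glu (E), whose side chains end in a carboxylate group.
Matching residues: D6, E7, E17, D21, E22, D25, D28, E29, E36.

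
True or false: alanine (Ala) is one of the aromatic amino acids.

False

F, W, and Y each carry an aromatic ring on the side chain.
Alanine is not in this group.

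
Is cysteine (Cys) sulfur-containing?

Only Cys (C) and Met (M) have a sulfur atom in the side chain.
Cysteine is in this group.

Yes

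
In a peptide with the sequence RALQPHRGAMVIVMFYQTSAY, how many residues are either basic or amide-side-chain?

5

Basic: H, K, R. Amide-side-chain: N, Q.
Basic residues here: R1, H6, R7 (3).
Amide-side-chain residues here: Q4, Q17 (2).
The two groups share no amino acid, so total = 3 + 2 = 5.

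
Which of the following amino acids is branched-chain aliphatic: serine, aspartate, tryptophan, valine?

The BCAAs are Val, Leu, and Ile — aliphatic side chains with a branch point.
Of the listed options, only valine belongs to this group.

valine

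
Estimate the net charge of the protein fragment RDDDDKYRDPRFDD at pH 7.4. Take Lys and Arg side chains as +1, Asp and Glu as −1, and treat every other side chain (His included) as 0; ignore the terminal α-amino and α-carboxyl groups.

Positive (K, R): R1, K6, R8, R11 → +4.
Negative (D, E): D2, D3, D4, D5, D9, D13, D14 → −7.
Net charge = (+4) + (−7) = −3.

-3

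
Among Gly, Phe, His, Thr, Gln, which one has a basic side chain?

His

Lysine (K), arginine (R), and histidine (H) have basic, nitrogen-containing side chains.
Of the listed options, only His belongs to this group.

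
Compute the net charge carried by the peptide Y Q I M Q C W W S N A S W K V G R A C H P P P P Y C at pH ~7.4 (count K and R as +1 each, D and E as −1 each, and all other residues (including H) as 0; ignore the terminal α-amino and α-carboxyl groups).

+2

Positive (K, R): K14, R17 → +2.
Negative (D, E): none → −0.
Net charge = (+2) + (−0) = +2.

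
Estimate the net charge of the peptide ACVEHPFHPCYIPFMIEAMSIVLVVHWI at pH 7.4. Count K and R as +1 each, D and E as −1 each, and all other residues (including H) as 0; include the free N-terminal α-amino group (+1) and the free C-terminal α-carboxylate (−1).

Positive (K, R): none → +0.
Negative (D, E): E4, E17 → −2.
The N-terminus (+1) and C-terminus (−1) cancel.
Net charge = (+0) + (−2) = −2.

-2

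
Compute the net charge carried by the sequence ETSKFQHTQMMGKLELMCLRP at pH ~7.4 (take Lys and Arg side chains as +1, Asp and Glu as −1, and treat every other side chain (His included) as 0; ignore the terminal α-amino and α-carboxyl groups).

+1

Positive (K, R): K4, K13, R20 → +3.
Negative (D, E): E1, E15 → −2.
Net charge = (+3) + (−2) = +1.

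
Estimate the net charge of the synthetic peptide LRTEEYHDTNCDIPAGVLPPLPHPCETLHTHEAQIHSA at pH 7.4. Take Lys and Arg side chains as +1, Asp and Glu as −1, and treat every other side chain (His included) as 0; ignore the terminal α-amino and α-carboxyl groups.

-5

Positive (K, R): R2 → +1.
Negative (D, E): E4, E5, D8, D12, E26, E32 → −6.
Net charge = (+1) + (−6) = −5.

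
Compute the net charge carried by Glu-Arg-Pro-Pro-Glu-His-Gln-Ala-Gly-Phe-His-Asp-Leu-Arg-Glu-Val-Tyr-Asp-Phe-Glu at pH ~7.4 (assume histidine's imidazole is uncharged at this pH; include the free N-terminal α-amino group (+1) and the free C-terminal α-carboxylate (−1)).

-4

Near pH 7.4, K and R contribute +1 each, D and E contribute −1 each, and every other side chain (His included, as stated) is uncharged.
Positive (K, R): Arg2, Arg14 → +2.
Negative (D, E): Glu1, Glu5, Asp12, Glu15, Asp18, Glu20 → −6.
The N-terminus (+1) and C-terminus (−1) cancel.
Net charge = (+2) + (−6) = −4.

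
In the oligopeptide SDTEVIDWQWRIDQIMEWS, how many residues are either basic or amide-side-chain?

3

Basic: H, K, R. Amide-side-chain: N, Q.
Basic residues here: R11 (1).
Amide-side-chain residues here: Q9, Q14 (2).
The two groups share no amino acid, so total = 1 + 2 = 3.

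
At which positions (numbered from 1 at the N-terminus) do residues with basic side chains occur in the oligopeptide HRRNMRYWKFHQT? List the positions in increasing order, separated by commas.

1, 2, 3, 6, 9, 11

K, R, and H are the three residues with basic side chains (ε-amine, guanidinium, and imidazole respectively).
Matching residues: H1, R2, R3, R6, K9, H11.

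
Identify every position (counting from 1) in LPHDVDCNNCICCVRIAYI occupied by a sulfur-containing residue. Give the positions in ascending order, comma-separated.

7, 10, 12, 13

The sulfur-bearing residues are cysteine (–SH) and methionine (–S–CH₃).
Matching residues: C7, C10, C12, C13.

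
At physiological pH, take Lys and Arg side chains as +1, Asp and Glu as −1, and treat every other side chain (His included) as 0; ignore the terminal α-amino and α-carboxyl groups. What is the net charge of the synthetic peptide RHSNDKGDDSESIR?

-1

Positive (K, R): R1, K6, R14 → +3.
Negative (D, E): D5, D8, D9, E11 → −4.
Net charge = (+3) + (−4) = −1.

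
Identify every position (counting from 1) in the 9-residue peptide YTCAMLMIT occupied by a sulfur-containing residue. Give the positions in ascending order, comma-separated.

The sulfur-bearing residues are cysteine (–SH) and methionine (–S–CH₃).
Matching residues: C3, M5, M7.

3, 5, 7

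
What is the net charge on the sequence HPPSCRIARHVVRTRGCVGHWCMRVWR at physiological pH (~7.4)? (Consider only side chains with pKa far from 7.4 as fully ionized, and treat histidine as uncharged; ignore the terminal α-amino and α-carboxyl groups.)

The side chains ionized at physiological pH are Lys/Arg (+1) and Asp/Glu (−1); with His treated as neutral, nothing else contributes.
Positive (K, R): R6, R9, R13, R15, R24, R27 → +6.
Negative (D, E): none → −0.
Net charge = (+6) + (−0) = +6.

+6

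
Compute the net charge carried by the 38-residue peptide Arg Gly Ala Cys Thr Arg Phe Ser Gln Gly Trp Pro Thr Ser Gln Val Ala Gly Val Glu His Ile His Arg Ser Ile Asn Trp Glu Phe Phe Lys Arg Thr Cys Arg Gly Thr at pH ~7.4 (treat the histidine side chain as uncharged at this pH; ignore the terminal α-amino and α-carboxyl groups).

+4

At pH ~7.4 the Lys and Arg side chains are protonated (+1), the Asp and Glu side chains are deprotonated (−1), and with His taken as neutral all other side chains carry no charge.
Positive (K, R): Arg1, Arg6, Arg24, Lys32, Arg33, Arg36 → +6.
Negative (D, E): Glu20, Glu29 → −2.
Net charge = (+6) + (−2) = +4.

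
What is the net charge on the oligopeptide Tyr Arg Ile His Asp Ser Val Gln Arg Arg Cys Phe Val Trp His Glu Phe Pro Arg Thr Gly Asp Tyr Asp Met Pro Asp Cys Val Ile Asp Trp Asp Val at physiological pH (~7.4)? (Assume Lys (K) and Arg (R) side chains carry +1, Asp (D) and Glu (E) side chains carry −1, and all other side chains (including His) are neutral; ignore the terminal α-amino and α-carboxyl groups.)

-3

Positive (K, R): Arg2, Arg9, Arg10, Arg19 → +4.
Negative (D, E): Asp5, Glu16, Asp22, Asp24, Asp27, Asp31, Asp33 → −7.
Net charge = (+4) + (−7) = −3.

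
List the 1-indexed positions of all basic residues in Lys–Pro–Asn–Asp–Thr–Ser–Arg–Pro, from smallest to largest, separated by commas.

1, 7

Lysine (K), arginine (R), and histidine (H) have basic, nitrogen-containing side chains.
Matching residues: Lys1, Arg7.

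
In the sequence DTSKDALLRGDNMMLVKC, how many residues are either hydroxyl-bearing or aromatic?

2

Hydroxyl-bearing: S, T, Y. Aromatic: F, W, Y.
Hydroxyl-bearing residues here: T2, S3 (2).
Aromatic residues here: none (0).
(Y belongs to both groups, but none appear in this sequence.) Total = 2 + 0 = 2.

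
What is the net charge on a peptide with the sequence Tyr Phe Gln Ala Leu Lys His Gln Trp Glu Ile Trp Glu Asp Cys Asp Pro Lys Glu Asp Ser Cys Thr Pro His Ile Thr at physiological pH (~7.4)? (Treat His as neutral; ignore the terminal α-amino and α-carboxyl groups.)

Near pH 7.4, K and R contribute +1 each, D and E contribute −1 each, and every other side chain (His included, as stated) is uncharged.
Positive (K, R): Lys6, Lys18 → +2.
Negative (D, E): Glu10, Glu13, Asp14, Asp16, Glu19, Asp20 → −6.
Net charge = (+2) + (−6) = −4.

-4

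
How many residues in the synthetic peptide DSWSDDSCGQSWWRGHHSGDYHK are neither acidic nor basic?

Acidic: D, E. Basic: K, R, H. All other residues are neither.
Matching residues: S2, W3, S4, S7, C8, G9, Q10, S11, W12, W13, G15, S18, G19, Y21.

14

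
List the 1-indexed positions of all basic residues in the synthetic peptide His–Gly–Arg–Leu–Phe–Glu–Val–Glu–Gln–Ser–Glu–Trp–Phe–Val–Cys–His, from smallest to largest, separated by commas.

1, 3, 16

Lysine (K), arginine (R), and histidine (H) have basic, nitrogen-containing side chains.
Matching residues: His1, Arg3, His16.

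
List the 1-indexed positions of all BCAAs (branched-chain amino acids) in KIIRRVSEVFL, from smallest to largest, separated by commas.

The BCAAs are Val, Leu, and Ile — aliphatic side chains with a branch point.
Matching residues: I2, I3, V6, V9, L11.

2, 3, 6, 9, 11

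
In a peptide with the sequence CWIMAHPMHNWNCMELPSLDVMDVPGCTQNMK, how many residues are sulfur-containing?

8

The sulfur-bearing residues are cysteine (–SH) and methionine (–S–CH₃).
Matching residues: C1, M4, M8, C13, M14, M22, C27, M31.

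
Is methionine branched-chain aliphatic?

The BCAAs are Val, Leu, and Ile — aliphatic side chains with a branch point.
Methionine is not in this group.

No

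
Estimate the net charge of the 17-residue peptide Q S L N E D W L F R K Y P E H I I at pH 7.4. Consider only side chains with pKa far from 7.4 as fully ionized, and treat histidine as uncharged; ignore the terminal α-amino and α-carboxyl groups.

At pH ~7.4 the Lys and Arg side chains are protonated (+1), the Asp and Glu side chains are deprotonated (−1), and with His taken as neutral all other side chains carry no charge.
Positive (K, R): R10, K11 → +2.
Negative (D, E): E5, D6, E14 → −3.
Net charge = (+2) + (−3) = −1.

-1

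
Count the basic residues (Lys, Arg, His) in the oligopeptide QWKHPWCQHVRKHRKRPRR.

11

Matching residues: K3, H4, H9, R11, K12, H13, R14, K15, R16, R18, R19.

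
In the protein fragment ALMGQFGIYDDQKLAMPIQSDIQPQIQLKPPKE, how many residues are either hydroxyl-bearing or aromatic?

Hydroxyl-bearing: S, T, Y. Aromatic: F, W, Y.
Hydroxyl-bearing residues here: Y9, S20 (2).
Aromatic residues here: F6, Y9 (2).
Y is in both groups, so the 1 Y residue must not be double-counted.
Total = 2 + 2 − 1 = 3.

3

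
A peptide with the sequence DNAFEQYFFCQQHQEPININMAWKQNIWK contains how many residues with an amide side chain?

9

Only N (asparagine) and Q (glutamine) carry a side-chain carboxamide.
Matching residues: N2, Q6, Q11, Q12, Q14, N18, N20, Q25, N26.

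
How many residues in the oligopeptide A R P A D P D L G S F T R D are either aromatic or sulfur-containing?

1

Aromatic: F, W, Y. Sulfur-containing: C, M.
Aromatic residues here: F11 (1).
Sulfur-containing residues here: none (0).
The two groups share no amino acid, so total = 1 + 0 = 1.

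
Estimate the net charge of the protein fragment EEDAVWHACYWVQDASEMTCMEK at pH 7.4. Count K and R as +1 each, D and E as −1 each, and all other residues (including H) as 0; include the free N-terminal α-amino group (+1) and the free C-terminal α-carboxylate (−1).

-5

Positive (K, R): K23 → +1.
Negative (D, E): E1, E2, D3, D14, E17, E22 → −6.
The N-terminus (+1) and C-terminus (−1) cancel.
Net charge = (+1) + (−6) = −5.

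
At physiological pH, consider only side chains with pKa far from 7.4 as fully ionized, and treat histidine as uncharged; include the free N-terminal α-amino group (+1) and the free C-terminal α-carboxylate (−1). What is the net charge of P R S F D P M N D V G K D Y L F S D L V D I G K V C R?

-1

The side chains ionized at physiological pH are Lys/Arg (+1) and Asp/Glu (−1); with His treated as neutral, nothing else contributes.
Positive (K, R): R2, K12, K24, R27 → +4.
Negative (D, E): D5, D9, D13, D18, D21 → −5.
The N-terminus (+1) and C-terminus (−1) cancel.
Net charge = (+4) + (−5) = −1.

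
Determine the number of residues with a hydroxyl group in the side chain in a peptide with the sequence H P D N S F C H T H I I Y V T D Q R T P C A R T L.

Serine (S), threonine (T), and tyrosine (Y) each carry a hydroxyl group on the side chain.
Matching residues: S5, T9, Y13, T15, T19, T24.

6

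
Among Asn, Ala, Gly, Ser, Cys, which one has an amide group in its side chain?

Asn

The amide-side-chain residues are Asn (N) and Gln (Q).
Of the listed options, only Asn belongs to this group.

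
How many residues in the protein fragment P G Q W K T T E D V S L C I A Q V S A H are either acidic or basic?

4

Acidic: D, E. Basic: H, K, R.
Acidic residues here: E8, D9 (2).
Basic residues here: K5, H20 (2).
The two groups share no amino acid, so total = 2 + 2 = 4.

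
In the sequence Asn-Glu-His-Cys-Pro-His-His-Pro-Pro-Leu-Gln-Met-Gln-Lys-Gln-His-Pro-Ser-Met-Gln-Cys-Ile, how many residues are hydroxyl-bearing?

The –OH-bearing residues are Ser, Thr (aliphatic alcohols), and Tyr (phenol).
Matching residues: Ser18.

1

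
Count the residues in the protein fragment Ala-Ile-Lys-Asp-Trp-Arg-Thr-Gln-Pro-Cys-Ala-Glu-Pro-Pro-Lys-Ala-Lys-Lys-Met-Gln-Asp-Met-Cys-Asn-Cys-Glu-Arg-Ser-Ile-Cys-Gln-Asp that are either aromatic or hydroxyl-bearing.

Aromatic: F, W, Y. Hydroxyl-bearing: S, T, Y.
Aromatic residues here: Trp5 (1).
Hydroxyl-bearing residues here: Thr7, Ser28 (2).
(Y belongs to both groups, but none appear in this sequence.) Total = 1 + 2 = 3.

3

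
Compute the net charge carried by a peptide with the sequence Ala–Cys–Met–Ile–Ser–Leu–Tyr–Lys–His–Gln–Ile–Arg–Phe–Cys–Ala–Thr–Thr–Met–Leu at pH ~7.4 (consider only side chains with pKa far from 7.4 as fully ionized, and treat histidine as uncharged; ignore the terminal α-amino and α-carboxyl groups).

At pH ~7.4 the Lys and Arg side chains are protonated (+1), the Asp and Glu side chains are deprotonated (−1), and with His taken as neutral all other side chains carry no charge.
Positive (K, R): Lys8, Arg12 → +2.
Negative (D, E): none → −0.
Net charge = (+2) + (−0) = +2.

+2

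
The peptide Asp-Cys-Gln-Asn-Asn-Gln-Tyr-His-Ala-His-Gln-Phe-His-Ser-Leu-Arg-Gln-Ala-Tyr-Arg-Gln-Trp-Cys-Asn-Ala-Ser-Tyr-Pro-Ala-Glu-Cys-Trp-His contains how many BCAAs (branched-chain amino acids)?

1

V, L, and I make up the branched-chain aliphatic group.
Matching residues: Leu15.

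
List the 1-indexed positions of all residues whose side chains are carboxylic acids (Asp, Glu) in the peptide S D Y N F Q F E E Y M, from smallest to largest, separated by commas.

Matching residues: D2, E8, E9.

2, 8, 9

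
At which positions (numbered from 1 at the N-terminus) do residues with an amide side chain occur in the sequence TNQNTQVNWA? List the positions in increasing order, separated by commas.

2, 3, 4, 6, 8

Only N (asparagine) and Q (glutamine) carry a side-chain carboxamide.
Matching residues: N2, Q3, N4, Q6, N8.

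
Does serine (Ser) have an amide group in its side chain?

No

Only N (asparagine) and Q (glutamine) carry a side-chain carboxamide.
Serine is not in this group.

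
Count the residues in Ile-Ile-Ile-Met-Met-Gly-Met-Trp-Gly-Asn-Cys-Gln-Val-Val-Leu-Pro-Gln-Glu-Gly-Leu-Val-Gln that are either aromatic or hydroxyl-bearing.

Aromatic: F, W, Y. Hydroxyl-bearing: S, T, Y.
Aromatic residues here: Trp8 (1).
Hydroxyl-bearing residues here: none (0).
(Y belongs to both groups, but none appear in this sequence.) Total = 1 + 0 = 1.

1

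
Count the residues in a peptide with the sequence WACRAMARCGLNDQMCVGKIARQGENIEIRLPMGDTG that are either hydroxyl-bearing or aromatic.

2

Hydroxyl-bearing: S, T, Y. Aromatic: F, W, Y.
Hydroxyl-bearing residues here: T36 (1).
Aromatic residues here: W1 (1).
(Y belongs to both groups, but none appear in this sequence.) Total = 1 + 1 = 2.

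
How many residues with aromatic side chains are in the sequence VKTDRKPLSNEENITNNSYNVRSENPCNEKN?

1

The aromatic amino acids are Phe (F, benzyl), Trp (W, indole), and Tyr (Y, phenol).
Matching residues: Y19.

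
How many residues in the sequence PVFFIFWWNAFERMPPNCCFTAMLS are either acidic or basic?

Acidic: D, E. Basic: H, K, R.
Acidic residues here: E12 (1).
Basic residues here: R13 (1).
The two groups share no amino acid, so total = 1 + 1 = 2.

2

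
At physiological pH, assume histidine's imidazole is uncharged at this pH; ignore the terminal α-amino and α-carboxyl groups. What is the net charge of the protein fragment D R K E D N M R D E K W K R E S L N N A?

0

At pH ~7.4 the Lys and Arg side chains are protonated (+1), the Asp and Glu side chains are deprotonated (−1), and with His taken as neutral all other side chains carry no charge.
Positive (K, R): R2, K3, R8, K11, K13, R14 → +6.
Negative (D, E): D1, E4, D5, D9, E10, E15 → −6.
Net charge = (+6) + (−6) = 0.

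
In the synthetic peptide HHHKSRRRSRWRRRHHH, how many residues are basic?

K, R, and H are the three residues with basic side chains (ε-amine, guanidinium, and imidazole respectively).
Matching residues: H1, H2, H3, K4, R6, R7, R8, R10, R12, R13, R14, H15, H16, H17.

14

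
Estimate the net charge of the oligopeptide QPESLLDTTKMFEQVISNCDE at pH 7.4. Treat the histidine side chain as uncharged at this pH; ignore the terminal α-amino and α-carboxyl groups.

-4

The side chains ionized at physiological pH are Lys/Arg (+1) and Asp/Glu (−1); with His treated as neutral, nothing else contributes.
Positive (K, R): K10 → +1.
Negative (D, E): E3, D7, E13, D20, E21 → −5.
Net charge = (+1) + (−5) = −4.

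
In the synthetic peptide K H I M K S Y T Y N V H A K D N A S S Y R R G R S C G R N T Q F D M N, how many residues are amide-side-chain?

Only N (asparagine) and Q (glutamine) carry a side-chain carboxamide.
Matching residues: N10, N16, N29, Q31, N35.

5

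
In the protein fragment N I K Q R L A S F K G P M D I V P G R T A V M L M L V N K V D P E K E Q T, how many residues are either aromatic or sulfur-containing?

4

Aromatic: F, W, Y. Sulfur-containing: C, M.
Aromatic residues here: F9 (1).
Sulfur-containing residues here: M13, M23, M25 (3).
The two groups share no amino acid, so total = 1 + 3 = 4.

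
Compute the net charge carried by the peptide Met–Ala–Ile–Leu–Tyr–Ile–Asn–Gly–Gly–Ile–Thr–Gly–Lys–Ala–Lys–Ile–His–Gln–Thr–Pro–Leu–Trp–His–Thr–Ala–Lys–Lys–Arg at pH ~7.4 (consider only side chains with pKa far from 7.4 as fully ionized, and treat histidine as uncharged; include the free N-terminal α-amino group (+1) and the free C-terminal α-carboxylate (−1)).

+5

Near pH 7.4, K and R contribute +1 each, D and E contribute −1 each, and every other side chain (His included, as stated) is uncharged.
Positive (K, R): Lys13, Lys15, Lys26, Lys27, Arg28 → +5.
Negative (D, E): none → −0.
The N-terminus (+1) and C-terminus (−1) cancel.
Net charge = (+5) + (−0) = +5.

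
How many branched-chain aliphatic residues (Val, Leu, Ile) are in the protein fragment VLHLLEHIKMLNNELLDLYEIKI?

Matching residues: V1, L2, L4, L5, I8, L11, L15, L16, L18, I21, I23.

11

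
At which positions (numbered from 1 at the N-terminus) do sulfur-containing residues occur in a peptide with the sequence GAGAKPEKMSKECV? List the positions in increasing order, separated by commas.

Only Cys (C) and Met (M) have a sulfur atom in the side chain.
Matching residues: M9, C13.

9, 13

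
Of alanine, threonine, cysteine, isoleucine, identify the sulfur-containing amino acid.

cysteine

Only Cys (C) and Met (M) have a sulfur atom in the side chain.
Of the listed options, only cysteine belongs to this group.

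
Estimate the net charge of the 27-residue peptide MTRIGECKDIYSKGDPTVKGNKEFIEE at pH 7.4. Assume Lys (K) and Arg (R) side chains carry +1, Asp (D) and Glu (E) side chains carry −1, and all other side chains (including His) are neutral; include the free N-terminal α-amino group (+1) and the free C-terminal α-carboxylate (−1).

Positive (K, R): R3, K8, K13, K19, K22 → +5.
Negative (D, E): E6, D9, D15, E23, E26, E27 → −6.
The N-terminus (+1) and C-terminus (−1) cancel.
Net charge = (+5) + (−6) = −1.

-1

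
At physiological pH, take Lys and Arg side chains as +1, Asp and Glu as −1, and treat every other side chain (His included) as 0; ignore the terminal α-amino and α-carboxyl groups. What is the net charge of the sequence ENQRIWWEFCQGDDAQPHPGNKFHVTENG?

Positive (K, R): R4, K22 → +2.
Negative (D, E): E1, E8, D13, D14, E27 → −5.
Net charge = (+2) + (−5) = −3.

-3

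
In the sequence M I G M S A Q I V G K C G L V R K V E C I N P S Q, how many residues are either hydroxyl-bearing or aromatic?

Hydroxyl-bearing: S, T, Y. Aromatic: F, W, Y.
Hydroxyl-bearing residues here: S5, S24 (2).
Aromatic residues here: none (0).
(Y belongs to both groups, but none appear in this sequence.) Total = 2 + 0 = 2.

2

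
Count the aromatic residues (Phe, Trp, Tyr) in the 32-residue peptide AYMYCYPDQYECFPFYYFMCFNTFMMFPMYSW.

Matching residues: Y2, Y4, Y6, Y10, F13, F15, Y16, Y17, F18, F21, F24, F27, Y30, W32.

14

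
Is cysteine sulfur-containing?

Yes

Only Cys (C) and Met (M) have a sulfur atom in the side chain.
Cysteine is in this group.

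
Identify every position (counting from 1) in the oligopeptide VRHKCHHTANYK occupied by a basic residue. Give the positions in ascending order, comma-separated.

2, 3, 4, 6, 7, 12

Lysine (K), arginine (R), and histidine (H) have basic, nitrogen-containing side chains.
Matching residues: R2, H3, K4, H6, H7, K12.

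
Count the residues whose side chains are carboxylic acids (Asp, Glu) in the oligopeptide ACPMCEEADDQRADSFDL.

6

Matching residues: E6, E7, D9, D10, D14, D17.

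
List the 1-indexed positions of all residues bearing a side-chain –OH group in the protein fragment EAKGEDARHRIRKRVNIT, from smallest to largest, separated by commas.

S, T, and Y are the three residues with a side-chain hydroxyl.
Matching residues: T18.

18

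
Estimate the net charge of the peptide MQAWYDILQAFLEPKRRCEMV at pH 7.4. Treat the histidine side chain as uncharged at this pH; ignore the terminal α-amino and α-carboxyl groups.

0

The side chains ionized at physiological pH are Lys/Arg (+1) and Asp/Glu (−1); with His treated as neutral, nothing else contributes.
Positive (K, R): K15, R16, R17 → +3.
Negative (D, E): D6, E13, E19 → −3.
Net charge = (+3) + (−3) = 0.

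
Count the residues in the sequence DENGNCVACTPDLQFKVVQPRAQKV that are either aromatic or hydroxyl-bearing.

2

Aromatic: F, W, Y. Hydroxyl-bearing: S, T, Y.
Aromatic residues here: F15 (1).
Hydroxyl-bearing residues here: T10 (1).
(Y belongs to both groups, but none appear in this sequence.) Total = 1 + 1 = 2.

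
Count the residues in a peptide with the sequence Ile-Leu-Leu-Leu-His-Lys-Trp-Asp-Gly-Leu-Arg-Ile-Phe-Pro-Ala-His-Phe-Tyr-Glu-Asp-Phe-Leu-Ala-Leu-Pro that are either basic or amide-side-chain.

4

Basic: H, K, R. Amide-side-chain: N, Q.
Basic residues here: His5, Lys6, Arg11, His16 (4).
Amide-side-chain residues here: none (0).
The two groups share no amino acid, so total = 4 + 0 = 4.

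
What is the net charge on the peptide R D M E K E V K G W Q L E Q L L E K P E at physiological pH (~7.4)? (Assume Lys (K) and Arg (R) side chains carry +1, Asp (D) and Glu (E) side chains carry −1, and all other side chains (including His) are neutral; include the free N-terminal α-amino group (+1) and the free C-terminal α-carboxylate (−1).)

Positive (K, R): R1, K5, K8, K18 → +4.
Negative (D, E): D2, E4, E6, E13, E17, E20 → −6.
The N-terminus (+1) and C-terminus (−1) cancel.
Net charge = (+4) + (−6) = −2.

-2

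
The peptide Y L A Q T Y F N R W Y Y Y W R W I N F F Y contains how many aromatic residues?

Phenylalanine (F), tryptophan (W), and tyrosine (Y) have aromatic ring side chains.
Matching residues: Y1, Y6, F7, W10, Y11, Y12, Y13, W14, W16, F19, F20, Y21.

12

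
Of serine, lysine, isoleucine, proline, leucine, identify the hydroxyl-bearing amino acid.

S, T, and Y are the three residues with a side-chain hydroxyl.
Of the listed options, only serine belongs to this group.

serine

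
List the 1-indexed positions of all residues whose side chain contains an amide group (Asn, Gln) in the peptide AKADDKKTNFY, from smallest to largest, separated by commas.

Matching residues: N9.

9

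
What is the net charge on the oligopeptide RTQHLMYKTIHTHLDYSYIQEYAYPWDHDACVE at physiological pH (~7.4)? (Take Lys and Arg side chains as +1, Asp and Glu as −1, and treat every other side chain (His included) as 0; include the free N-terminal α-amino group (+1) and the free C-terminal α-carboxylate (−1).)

-3

Positive (K, R): R1, K8 → +2.
Negative (D, E): D15, E21, D27, D29, E33 → −5.
The N-terminus (+1) and C-terminus (−1) cancel.
Net charge = (+2) + (−5) = −3.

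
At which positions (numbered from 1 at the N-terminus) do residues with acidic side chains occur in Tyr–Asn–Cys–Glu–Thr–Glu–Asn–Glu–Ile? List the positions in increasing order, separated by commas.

The acidic residues are Asp (D) and Glu (E), whose side chains end in a carboxylate group.
Matching residues: Glu4, Glu6, Glu8.

4, 6, 8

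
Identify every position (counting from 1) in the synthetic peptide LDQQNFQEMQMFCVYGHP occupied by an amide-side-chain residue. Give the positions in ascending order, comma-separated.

3, 4, 5, 7, 10

Asparagine (N) and glutamine (Q) have uncharged amide side chains.
Matching residues: Q3, Q4, N5, Q7, Q10.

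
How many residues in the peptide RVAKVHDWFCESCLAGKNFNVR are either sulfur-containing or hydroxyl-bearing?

Sulfur-containing: C, M. Hydroxyl-bearing: S, T, Y.
Sulfur-containing residues here: C10, C13 (2).
Hydroxyl-bearing residues here: S12 (1).
The two groups share no amino acid, so total = 2 + 1 = 3.

3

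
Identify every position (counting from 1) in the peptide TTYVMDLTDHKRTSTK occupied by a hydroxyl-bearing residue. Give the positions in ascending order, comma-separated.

1, 2, 3, 8, 13, 14, 15

The –OH-bearing residues are Ser, Thr (aliphatic alcohols), and Tyr (phenol).
Matching residues: T1, T2, Y3, T8, T13, S14, T15.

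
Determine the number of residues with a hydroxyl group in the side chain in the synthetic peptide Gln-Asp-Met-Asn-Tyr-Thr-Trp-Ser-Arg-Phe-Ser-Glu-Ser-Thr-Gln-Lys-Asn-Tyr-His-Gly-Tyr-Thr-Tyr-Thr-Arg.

The –OH-bearing residues are Ser, Thr (aliphatic alcohols), and Tyr (phenol).
Matching residues: Tyr5, Thr6, Ser8, Ser11, Ser13, Thr14, Tyr18, Tyr21, Thr22, Tyr23, Thr24.

11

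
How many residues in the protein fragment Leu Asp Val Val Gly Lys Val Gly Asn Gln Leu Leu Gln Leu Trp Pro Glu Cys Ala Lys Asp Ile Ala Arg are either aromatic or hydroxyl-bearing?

Aromatic: F, W, Y. Hydroxyl-bearing: S, T, Y.
Aromatic residues here: Trp15 (1).
Hydroxyl-bearing residues here: none (0).
(Y belongs to both groups, but none appear in this sequence.) Total = 1 + 0 = 1.

1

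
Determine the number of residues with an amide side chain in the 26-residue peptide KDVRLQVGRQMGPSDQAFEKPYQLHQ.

5

Only N (asparagine) and Q (glutamine) carry a side-chain carboxamide.
Matching residues: Q6, Q10, Q16, Q23, Q26.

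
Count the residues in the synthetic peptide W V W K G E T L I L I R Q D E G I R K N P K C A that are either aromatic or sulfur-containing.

Aromatic: F, W, Y. Sulfur-containing: C, M.
Aromatic residues here: W1, W3 (2).
Sulfur-containing residues here: C23 (1).
The two groups share no amino acid, so total = 2 + 1 = 3.

3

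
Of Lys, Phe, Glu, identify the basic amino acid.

Lys

The basic amino acids are Lys (K), Arg (R), and His (H).
Of the listed options, only Lys belongs to this group.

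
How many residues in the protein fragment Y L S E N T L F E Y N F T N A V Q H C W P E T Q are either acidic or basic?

4

Acidic: D, E. Basic: H, K, R.
Acidic residues here: E4, E9, E22 (3).
Basic residues here: H18 (1).
The two groups share no amino acid, so total = 3 + 1 = 4.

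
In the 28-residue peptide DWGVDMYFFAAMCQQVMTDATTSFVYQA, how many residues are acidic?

3

Aspartate (D) and glutamate (E) have carboxylic-acid side chains and are the acidic amino acids.
Matching residues: D1, D5, D19.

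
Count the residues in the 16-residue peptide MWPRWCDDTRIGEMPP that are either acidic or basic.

5

Acidic: D, E. Basic: H, K, R.
Acidic residues here: D7, D8, E13 (3).
Basic residues here: R4, R10 (2).
The two groups share no amino acid, so total = 3 + 2 = 5.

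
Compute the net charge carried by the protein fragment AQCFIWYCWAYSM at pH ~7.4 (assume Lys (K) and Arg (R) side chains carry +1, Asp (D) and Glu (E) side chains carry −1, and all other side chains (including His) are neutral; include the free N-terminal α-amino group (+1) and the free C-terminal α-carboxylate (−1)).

Positive (K, R): none → +0.
Negative (D, E): none → −0.
The N-terminus (+1) and C-terminus (−1) cancel.
Net charge = (+0) + (−0) = 0.

0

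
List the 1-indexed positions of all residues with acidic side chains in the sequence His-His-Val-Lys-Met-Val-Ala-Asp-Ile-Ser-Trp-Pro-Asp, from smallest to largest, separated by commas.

8, 13

Aspartate (D) and glutamate (E) have carboxylic-acid side chains and are the acidic amino acids.
Matching residues: Asp8, Asp13.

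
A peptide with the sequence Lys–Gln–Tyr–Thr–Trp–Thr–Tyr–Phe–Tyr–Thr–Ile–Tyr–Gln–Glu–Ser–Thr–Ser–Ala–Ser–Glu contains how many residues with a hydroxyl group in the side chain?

11

Serine (S), threonine (T), and tyrosine (Y) each carry a hydroxyl group on the side chain.
Matching residues: Tyr3, Thr4, Thr6, Tyr7, Tyr9, Thr10, Tyr12, Ser15, Thr16, Ser17, Ser19.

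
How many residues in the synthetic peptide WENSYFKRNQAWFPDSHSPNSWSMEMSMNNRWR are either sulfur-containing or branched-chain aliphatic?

3

Sulfur-containing: C, M. Branched-chain aliphatic: I, L, V.
Sulfur-containing residues here: M24, M26, M28 (3).
Branched-chain aliphatic residues here: none (0).
The two groups share no amino acid, so total = 3 + 0 = 3.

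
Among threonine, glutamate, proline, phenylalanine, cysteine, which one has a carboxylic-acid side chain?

Only D (aspartate) and E (glutamate) carry a side-chain carboxylic acid.
Of the listed options, only glutamate belongs to this group.

glutamate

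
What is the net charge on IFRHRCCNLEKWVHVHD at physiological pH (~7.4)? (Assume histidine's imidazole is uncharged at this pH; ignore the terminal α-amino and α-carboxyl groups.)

At pH ~7.4 the Lys and Arg side chains are protonated (+1), the Asp and Glu side chains are deprotonated (−1), and with His taken as neutral all other side chains carry no charge.
Positive (K, R): R3, R5, K11 → +3.
Negative (D, E): E10, D17 → −2.
Net charge = (+3) + (−2) = +1.

+1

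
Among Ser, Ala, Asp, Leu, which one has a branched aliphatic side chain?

The BCAAs are Val, Leu, and Ile — aliphatic side chains with a branch point.
Of the listed options, only Leu belongs to this group.

Leu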